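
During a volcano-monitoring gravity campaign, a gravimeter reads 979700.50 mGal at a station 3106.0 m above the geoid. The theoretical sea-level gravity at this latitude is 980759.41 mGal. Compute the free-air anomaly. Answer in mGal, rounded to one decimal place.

Free-air correction = 0.3086 × 3106.0 = 958.51 mGal
Free-air anomaly = 979700.50 − 980759.41 + (958.51) = -100.40 mGal

-100.4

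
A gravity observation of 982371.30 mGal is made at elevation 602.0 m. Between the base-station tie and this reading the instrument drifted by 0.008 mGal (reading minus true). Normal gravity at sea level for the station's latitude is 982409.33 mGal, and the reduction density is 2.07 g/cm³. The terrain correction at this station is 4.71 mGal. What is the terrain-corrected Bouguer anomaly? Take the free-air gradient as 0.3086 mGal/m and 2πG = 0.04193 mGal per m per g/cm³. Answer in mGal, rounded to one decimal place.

100.2

Drift-corrected reading = 982371.30 − (0.008) = 982371.292 mGal
Free-air correction = 0.3086 × 602.0 = 185.78 mGal
Free-air anomaly = 982371.292 − 982409.33 + (185.78) = 147.742 mGal
Bouguer slab correction = 0.04193 × 2.07 × 602.0 = 52.25 mGal
Simple Bouguer anomaly = 147.742 − (52.25) = 95.492 mGal
Complete Bouguer anomaly = 95.492 + 4.71 = 100.202 mGal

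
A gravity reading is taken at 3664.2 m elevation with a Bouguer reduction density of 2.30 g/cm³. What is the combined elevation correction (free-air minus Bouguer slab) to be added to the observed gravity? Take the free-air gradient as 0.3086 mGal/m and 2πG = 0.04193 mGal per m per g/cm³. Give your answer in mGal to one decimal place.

Combined gradient = 0.3086 − 0.04193 × 2.30 = 0.2121610 mGal/m
Combined elevation correction = 0.2121610 × 3664.2 = 777.4 mGal

777.4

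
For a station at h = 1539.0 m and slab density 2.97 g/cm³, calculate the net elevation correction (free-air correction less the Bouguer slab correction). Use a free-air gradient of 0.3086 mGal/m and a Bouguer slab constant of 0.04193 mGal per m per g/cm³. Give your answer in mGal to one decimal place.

283.3

Combined gradient = 0.3086 − 0.04193 × 2.97 = 0.1840679 mGal/m
Combined elevation correction = 0.1840679 × 1539.0 = 283.3 mGal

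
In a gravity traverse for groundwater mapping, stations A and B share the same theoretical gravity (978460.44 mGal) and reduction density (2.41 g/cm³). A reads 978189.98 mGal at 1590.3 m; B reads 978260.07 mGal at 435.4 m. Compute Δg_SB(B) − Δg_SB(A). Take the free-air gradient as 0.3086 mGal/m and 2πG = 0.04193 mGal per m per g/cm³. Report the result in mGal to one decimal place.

Δg_SB(A) = 978189.98 − 978460.44 + 0.3086×1590.3 − 0.04193×2.41×1590.3 = 59.60 mGal
Δg_SB(B) = 978260.07 − 978460.44 + 0.3086×435.4 − 0.04193×2.41×435.4 = -110.00 mGal
Difference = -110.00 − (59.60) = -169.60 mGal

-169.6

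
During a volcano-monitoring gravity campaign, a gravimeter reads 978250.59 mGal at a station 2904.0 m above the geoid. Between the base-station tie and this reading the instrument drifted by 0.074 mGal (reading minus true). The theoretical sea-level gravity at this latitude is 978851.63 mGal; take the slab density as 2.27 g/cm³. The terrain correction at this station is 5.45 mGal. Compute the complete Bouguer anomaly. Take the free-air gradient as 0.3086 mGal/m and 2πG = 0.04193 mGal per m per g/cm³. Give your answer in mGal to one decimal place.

Drift-corrected reading = 978250.59 − (0.074) = 978250.516 mGal
Free-air correction = 0.3086 × 2904.0 = 896.17 mGal
Free-air anomaly = 978250.516 − 978851.63 + (896.17) = 295.056 mGal
Bouguer slab correction = 0.04193 × 2.27 × 2904.0 = 276.41 mGal
Simple Bouguer anomaly = 295.056 − (276.41) = 18.646 mGal
Complete Bouguer anomaly = 18.646 + 5.45 = 24.096 mGal

24.1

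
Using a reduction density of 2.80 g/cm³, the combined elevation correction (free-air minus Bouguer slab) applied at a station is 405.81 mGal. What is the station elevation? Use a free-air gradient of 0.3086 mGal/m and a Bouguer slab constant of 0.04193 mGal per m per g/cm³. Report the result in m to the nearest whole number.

Combined gradient = 0.3086 − 0.04193 × 2.80 = 0.1911960 mGal/m
h = 405.81 / 0.1911960 = 2122.48 m

2122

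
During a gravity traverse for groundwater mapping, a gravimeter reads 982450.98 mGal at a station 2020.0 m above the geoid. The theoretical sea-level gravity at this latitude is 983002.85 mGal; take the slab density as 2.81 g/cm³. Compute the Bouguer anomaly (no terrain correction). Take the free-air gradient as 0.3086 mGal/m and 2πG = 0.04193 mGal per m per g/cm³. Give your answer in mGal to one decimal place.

Free-air correction = 0.3086 × 2020.0 = 623.37 mGal
Free-air anomaly = 982450.98 − 983002.85 + (623.37) = 71.50 mGal
Bouguer slab correction = 0.04193 × 2.81 × 2020.0 = 238.00 mGal
Simple Bouguer anomaly = 71.50 − (238.00) = -166.50 mGal

-166.5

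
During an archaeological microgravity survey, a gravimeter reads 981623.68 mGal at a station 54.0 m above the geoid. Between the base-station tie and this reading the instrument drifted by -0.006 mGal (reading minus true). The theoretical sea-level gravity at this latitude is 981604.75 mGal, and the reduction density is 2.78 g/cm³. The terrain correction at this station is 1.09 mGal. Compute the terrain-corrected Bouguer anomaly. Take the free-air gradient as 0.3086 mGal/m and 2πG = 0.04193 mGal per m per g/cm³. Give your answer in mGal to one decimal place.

30.4

Drift-corrected reading = 981623.68 − (-0.006) = 981623.686 mGal
Free-air correction = 0.3086 × 54.0 = 16.66 mGal
Free-air anomaly = 981623.686 − 981604.75 + (16.66) = 35.596 mGal
Bouguer slab correction = 0.04193 × 2.78 × 54.0 = 6.29 mGal
Simple Bouguer anomaly = 35.596 − (6.29) = 29.306 mGal
Complete Bouguer anomaly = 29.306 + 1.09 = 30.396 mGal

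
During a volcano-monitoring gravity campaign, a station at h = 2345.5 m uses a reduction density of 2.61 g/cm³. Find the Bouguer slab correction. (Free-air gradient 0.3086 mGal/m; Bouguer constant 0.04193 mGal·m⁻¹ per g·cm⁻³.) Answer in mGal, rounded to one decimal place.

Bouguer slab correction = 0.04193 × 2.61 × 2345.5 = 256.7 mGal

256.7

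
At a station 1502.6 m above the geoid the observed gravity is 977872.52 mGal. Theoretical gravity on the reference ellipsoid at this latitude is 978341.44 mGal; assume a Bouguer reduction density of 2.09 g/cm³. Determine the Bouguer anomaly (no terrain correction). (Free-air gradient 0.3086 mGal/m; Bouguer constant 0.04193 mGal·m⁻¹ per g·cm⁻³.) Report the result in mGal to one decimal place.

Free-air correction = 0.3086 × 1502.6 = 463.70 mGal
Free-air anomaly = 977872.52 − 978341.44 + (463.70) = -5.22 mGal
Bouguer slab correction = 0.04193 × 2.09 × 1502.6 = 131.68 mGal
Simple Bouguer anomaly = -5.22 − (131.68) = -136.90 mGal

-136.9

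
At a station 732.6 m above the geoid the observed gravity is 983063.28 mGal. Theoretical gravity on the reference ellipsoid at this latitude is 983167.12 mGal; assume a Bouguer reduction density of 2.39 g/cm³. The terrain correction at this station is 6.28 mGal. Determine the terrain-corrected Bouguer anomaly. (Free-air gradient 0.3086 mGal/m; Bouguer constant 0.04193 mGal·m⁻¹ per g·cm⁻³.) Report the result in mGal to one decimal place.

55.1

Free-air correction = 0.3086 × 732.6 = 226.08 mGal
Free-air anomaly = 983063.28 − 983167.12 + (226.08) = 122.24 mGal
Bouguer slab correction = 0.04193 × 2.39 × 732.6 = 73.42 mGal
Simple Bouguer anomaly = 122.24 − (73.42) = 48.82 mGal
Complete Bouguer anomaly = 48.82 + 6.28 = 55.10 mGal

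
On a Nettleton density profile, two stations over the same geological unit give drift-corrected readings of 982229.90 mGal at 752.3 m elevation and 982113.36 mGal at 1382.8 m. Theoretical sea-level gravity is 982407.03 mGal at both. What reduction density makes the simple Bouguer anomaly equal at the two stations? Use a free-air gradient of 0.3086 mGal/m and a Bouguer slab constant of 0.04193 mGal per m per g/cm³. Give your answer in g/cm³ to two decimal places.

2.95

Δg_obs = 982113.36 − 982229.90 = -116.54 mGal over Δh = 1382.8 − 752.3 = 630.5 m
Equal Bouguer anomalies ⇒ Δg_obs + (0.3086 − 0.04193ρ)·Δh = 0
0.3086 − 0.04193ρ = −Δg_obs/Δh = 0.18484
ρ = (0.3086 − 0.18484) / 0.04193 = 2.95 g/cm³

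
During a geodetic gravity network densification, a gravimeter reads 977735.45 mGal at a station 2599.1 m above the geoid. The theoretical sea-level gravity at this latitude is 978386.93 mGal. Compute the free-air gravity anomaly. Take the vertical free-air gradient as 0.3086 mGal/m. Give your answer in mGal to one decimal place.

150.6

Free-air correction = 0.3086 × 2599.1 = 802.08 mGal
Free-air anomaly = 977735.45 − 978386.93 + (802.08) = 150.60 mGal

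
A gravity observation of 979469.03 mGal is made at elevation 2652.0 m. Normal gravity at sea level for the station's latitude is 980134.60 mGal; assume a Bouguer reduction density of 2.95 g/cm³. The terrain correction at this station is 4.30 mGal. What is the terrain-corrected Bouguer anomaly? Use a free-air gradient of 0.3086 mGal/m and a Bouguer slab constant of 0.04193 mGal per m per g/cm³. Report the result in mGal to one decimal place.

-170.9

Free-air correction = 0.3086 × 2652.0 = 818.41 mGal
Free-air anomaly = 979469.03 − 980134.60 + (818.41) = 152.84 mGal
Bouguer slab correction = 0.04193 × 2.95 × 2652.0 = 328.04 mGal
Simple Bouguer anomaly = 152.84 − (328.04) = -175.20 mGal
Complete Bouguer anomaly = -175.20 + 4.30 = -170.90 mGal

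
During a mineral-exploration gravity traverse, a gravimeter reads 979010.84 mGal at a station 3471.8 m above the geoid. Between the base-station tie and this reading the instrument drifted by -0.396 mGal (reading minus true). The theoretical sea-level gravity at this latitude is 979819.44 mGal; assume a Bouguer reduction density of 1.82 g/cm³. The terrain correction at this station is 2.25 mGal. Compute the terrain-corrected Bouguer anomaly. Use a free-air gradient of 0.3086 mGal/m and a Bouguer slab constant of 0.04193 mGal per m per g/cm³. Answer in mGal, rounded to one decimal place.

0.5

Drift-corrected reading = 979010.84 − (-0.396) = 979011.236 mGal
Free-air correction = 0.3086 × 3471.8 = 1071.40 mGal
Free-air anomaly = 979011.236 − 979819.44 + (1071.40) = 263.196 mGal
Bouguer slab correction = 0.04193 × 1.82 × 3471.8 = 264.94 mGal
Simple Bouguer anomaly = 263.196 − (264.94) = -1.744 mGal
Complete Bouguer anomaly = -1.744 + 2.25 = 0.506 mGal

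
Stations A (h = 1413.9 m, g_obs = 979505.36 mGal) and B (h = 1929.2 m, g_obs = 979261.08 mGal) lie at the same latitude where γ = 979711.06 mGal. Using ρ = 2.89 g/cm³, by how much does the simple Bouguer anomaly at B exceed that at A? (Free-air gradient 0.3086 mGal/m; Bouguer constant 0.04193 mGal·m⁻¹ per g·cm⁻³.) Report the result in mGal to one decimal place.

Δg_SB(A) = 979505.36 − 979711.06 + 0.3086×1413.9 − 0.04193×2.89×1413.9 = 59.30 mGal
Δg_SB(B) = 979261.08 − 979711.06 + 0.3086×1929.2 − 0.04193×2.89×1929.2 = -88.40 mGal
Difference = -88.40 − (59.30) = -147.70 mGal

-147.7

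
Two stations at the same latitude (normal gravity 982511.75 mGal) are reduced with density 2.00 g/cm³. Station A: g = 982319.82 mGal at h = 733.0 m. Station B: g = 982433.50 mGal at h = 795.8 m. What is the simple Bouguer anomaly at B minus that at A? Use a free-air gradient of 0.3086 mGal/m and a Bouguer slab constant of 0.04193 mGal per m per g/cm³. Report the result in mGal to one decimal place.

Δg_SB(A) = 982319.82 − 982511.75 + 0.3086×733.0 − 0.04193×2.00×733.0 = -27.20 mGal
Δg_SB(B) = 982433.50 − 982511.75 + 0.3086×795.8 − 0.04193×2.00×795.8 = 100.60 mGal
Difference = 100.60 − (-27.20) = 127.80 mGal

127.8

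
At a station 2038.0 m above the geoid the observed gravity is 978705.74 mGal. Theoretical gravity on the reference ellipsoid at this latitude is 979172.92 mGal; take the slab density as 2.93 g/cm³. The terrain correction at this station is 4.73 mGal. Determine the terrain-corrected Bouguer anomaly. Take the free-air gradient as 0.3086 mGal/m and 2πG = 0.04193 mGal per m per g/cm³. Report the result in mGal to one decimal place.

Free-air correction = 0.3086 × 2038.0 = 628.93 mGal
Free-air anomaly = 978705.74 − 979172.92 + (628.93) = 161.75 mGal
Bouguer slab correction = 0.04193 × 2.93 × 2038.0 = 250.38 mGal
Simple Bouguer anomaly = 161.75 − (250.38) = -88.63 mGal
Complete Bouguer anomaly = -88.63 + 4.73 = -83.90 mGal

-83.9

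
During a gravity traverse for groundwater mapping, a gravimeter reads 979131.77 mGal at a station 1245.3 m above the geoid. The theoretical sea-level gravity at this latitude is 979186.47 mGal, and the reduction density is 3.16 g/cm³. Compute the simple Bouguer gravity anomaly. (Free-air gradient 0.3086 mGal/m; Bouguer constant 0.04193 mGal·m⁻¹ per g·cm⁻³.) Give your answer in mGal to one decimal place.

164.6

Free-air correction = 0.3086 × 1245.3 = 384.30 mGal
Free-air anomaly = 979131.77 − 979186.47 + (384.30) = 329.60 mGal
Bouguer slab correction = 0.04193 × 3.16 × 1245.3 = 165.00 mGal
Simple Bouguer anomaly = 329.60 − (165.00) = 164.60 mGal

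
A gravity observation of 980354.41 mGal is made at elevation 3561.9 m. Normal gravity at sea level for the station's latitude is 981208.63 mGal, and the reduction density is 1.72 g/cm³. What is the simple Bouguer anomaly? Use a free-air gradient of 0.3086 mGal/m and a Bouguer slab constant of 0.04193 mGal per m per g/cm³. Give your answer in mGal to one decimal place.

Free-air correction = 0.3086 × 3561.9 = 1099.20 mGal
Free-air anomaly = 980354.41 − 981208.63 + (1099.20) = 244.98 mGal
Bouguer slab correction = 0.04193 × 1.72 × 3561.9 = 256.88 mGal
Simple Bouguer anomaly = 244.98 − (256.88) = -11.90 mGal

-11.9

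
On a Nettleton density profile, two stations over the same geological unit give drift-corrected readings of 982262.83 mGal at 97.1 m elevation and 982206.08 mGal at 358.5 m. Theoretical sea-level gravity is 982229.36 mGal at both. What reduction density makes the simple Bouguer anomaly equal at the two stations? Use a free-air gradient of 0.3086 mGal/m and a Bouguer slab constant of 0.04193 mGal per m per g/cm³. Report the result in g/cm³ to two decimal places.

2.18

Δg_obs = 982206.08 − 982262.83 = -56.75 mGal over Δh = 358.5 − 97.1 = 261.4 m
Equal Bouguer anomalies ⇒ Δg_obs + (0.3086 − 0.04193ρ)·Δh = 0
0.3086 − 0.04193ρ = −Δg_obs/Δh = 0.21710
ρ = (0.3086 − 0.21710) / 0.04193 = 2.18 g/cm³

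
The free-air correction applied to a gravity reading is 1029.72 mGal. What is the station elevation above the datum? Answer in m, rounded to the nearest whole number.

h = 1029.72 / 0.3086 = 3336.75 m

3337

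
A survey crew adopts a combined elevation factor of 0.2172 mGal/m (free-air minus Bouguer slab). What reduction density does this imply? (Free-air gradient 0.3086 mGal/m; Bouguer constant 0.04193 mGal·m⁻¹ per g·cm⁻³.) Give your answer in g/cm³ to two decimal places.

2.18

0.2172 = 0.3086 − 0.04193 × ρ
ρ = (0.3086 − 0.2172) / 0.04193 = 2.18 g/cm³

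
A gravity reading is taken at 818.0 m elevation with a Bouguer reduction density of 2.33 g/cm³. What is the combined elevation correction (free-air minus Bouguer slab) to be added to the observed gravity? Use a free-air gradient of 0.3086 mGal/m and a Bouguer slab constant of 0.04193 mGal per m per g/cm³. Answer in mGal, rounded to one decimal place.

Combined gradient = 0.3086 − 0.04193 × 2.33 = 0.2109031 mGal/m
Combined elevation correction = 0.2109031 × 818.0 = 172.5 mGal

172.5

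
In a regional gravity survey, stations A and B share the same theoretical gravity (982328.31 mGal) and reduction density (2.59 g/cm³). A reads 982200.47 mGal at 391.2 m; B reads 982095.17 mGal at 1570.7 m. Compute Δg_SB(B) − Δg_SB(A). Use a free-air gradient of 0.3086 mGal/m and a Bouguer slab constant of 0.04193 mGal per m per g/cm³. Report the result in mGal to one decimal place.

130.6

Δg_SB(A) = 982200.47 − 982328.31 + 0.3086×391.2 − 0.04193×2.59×391.2 = -49.60 mGal
Δg_SB(B) = 982095.17 − 982328.31 + 0.3086×1570.7 − 0.04193×2.59×1570.7 = 81.00 mGal
Difference = 81.00 − (-49.60) = 130.60 mGal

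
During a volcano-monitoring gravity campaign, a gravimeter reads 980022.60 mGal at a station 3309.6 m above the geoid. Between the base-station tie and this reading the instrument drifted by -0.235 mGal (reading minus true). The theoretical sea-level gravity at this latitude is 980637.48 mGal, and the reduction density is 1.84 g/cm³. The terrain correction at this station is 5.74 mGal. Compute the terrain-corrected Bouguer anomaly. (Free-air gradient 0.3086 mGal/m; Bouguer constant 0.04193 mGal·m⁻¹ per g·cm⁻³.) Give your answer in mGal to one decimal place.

Drift-corrected reading = 980022.60 − (-0.235) = 980022.835 mGal
Free-air correction = 0.3086 × 3309.6 = 1021.34 mGal
Free-air anomaly = 980022.835 − 980637.48 + (1021.34) = 406.695 mGal
Bouguer slab correction = 0.04193 × 1.84 × 3309.6 = 255.34 mGal
Simple Bouguer anomaly = 406.695 − (255.34) = 151.355 mGal
Complete Bouguer anomaly = 151.355 + 5.74 = 157.095 mGal

157.1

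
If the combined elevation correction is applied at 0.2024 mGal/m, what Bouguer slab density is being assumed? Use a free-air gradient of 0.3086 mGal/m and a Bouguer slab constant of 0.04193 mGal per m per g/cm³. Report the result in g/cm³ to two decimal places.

0.2024 = 0.3086 − 0.04193 × ρ
ρ = (0.3086 − 0.2024) / 0.04193 = 2.53 g/cm³

2.53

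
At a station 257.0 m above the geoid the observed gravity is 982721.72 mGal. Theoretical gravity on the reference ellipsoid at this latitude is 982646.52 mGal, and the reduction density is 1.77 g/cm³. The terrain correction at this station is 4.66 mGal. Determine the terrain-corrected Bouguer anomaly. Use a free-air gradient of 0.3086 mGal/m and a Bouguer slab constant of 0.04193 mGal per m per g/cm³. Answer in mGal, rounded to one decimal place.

Free-air correction = 0.3086 × 257.0 = 79.31 mGal
Free-air anomaly = 982721.72 − 982646.52 + (79.31) = 154.51 mGal
Bouguer slab correction = 0.04193 × 1.77 × 257.0 = 19.07 mGal
Simple Bouguer anomaly = 154.51 − (19.07) = 135.44 mGal
Complete Bouguer anomaly = 135.44 + 4.66 = 140.10 mGal

140.1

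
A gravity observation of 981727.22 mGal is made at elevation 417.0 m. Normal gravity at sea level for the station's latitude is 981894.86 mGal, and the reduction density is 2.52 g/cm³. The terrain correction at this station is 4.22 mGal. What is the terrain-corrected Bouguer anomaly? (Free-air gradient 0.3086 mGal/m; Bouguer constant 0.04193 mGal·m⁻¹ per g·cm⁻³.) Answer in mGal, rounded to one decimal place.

Free-air correction = 0.3086 × 417.0 = 128.69 mGal
Free-air anomaly = 981727.22 − 981894.86 + (128.69) = -38.95 mGal
Bouguer slab correction = 0.04193 × 2.52 × 417.0 = 44.06 mGal
Simple Bouguer anomaly = -38.95 − (44.06) = -83.01 mGal
Complete Bouguer anomaly = -83.01 + 4.22 = -78.79 mGal

-78.8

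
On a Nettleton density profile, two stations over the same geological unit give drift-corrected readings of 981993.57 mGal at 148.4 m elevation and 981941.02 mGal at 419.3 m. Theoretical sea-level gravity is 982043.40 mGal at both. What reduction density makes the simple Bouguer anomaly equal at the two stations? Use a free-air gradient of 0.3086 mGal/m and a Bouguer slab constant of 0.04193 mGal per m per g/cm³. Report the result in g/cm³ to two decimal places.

Δg_obs = 981941.02 − 981993.57 = -52.55 mGal over Δh = 419.3 − 148.4 = 270.9 m
Equal Bouguer anomalies ⇒ Δg_obs + (0.3086 − 0.04193ρ)·Δh = 0
0.3086 − 0.04193ρ = −Δg_obs/Δh = 0.19398
ρ = (0.3086 − 0.19398) / 0.04193 = 2.73 g/cm³

2.73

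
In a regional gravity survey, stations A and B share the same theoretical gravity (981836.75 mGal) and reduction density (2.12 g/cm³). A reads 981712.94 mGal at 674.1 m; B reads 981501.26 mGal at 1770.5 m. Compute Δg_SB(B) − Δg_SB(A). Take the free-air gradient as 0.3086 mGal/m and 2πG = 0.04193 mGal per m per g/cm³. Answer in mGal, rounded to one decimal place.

29.2

Δg_SB(A) = 981712.94 − 981836.75 + 0.3086×674.1 − 0.04193×2.12×674.1 = 24.30 mGal
Δg_SB(B) = 981501.26 − 981836.75 + 0.3086×1770.5 − 0.04193×2.12×1770.5 = 53.50 mGal
Difference = 53.50 − (24.30) = 29.20 mGal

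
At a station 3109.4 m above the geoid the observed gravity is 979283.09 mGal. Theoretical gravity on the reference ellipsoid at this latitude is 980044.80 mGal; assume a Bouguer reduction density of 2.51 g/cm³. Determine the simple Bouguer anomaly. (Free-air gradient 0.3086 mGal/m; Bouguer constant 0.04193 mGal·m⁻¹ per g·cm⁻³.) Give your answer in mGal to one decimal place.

-129.4

Free-air correction = 0.3086 × 3109.4 = 959.56 mGal
Free-air anomaly = 979283.09 − 980044.80 + (959.56) = 197.85 mGal
Bouguer slab correction = 0.04193 × 2.51 × 3109.4 = 327.25 mGal
Simple Bouguer anomaly = 197.85 − (327.25) = -129.40 mGal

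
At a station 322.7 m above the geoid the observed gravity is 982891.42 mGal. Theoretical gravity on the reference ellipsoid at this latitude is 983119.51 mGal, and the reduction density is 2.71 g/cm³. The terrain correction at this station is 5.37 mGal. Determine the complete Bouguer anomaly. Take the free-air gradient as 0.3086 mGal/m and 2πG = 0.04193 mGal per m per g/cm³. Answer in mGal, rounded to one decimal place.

-159.8

Free-air correction = 0.3086 × 322.7 = 99.59 mGal
Free-air anomaly = 982891.42 − 983119.51 + (99.59) = -128.50 mGal
Bouguer slab correction = 0.04193 × 2.71 × 322.7 = 36.67 mGal
Simple Bouguer anomaly = -128.50 − (36.67) = -165.17 mGal
Complete Bouguer anomaly = -165.17 + 5.37 = -159.80 mGal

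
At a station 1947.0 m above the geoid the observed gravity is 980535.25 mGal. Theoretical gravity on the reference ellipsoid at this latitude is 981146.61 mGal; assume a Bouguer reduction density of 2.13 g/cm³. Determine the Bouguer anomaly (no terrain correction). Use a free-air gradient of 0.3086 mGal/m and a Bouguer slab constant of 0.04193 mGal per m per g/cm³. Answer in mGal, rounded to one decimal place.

-184.4

Free-air correction = 0.3086 × 1947.0 = 600.84 mGal
Free-air anomaly = 980535.25 − 981146.61 + (600.84) = -10.52 mGal
Bouguer slab correction = 0.04193 × 2.13 × 1947.0 = 173.89 mGal
Simple Bouguer anomaly = -10.52 − (173.89) = -184.41 mGal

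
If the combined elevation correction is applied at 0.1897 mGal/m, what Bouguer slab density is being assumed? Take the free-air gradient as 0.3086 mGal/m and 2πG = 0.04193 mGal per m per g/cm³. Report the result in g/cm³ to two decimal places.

0.1897 = 0.3086 − 0.04193 × ρ
ρ = (0.3086 − 0.1897) / 0.04193 = 2.84 g/cm³

2.84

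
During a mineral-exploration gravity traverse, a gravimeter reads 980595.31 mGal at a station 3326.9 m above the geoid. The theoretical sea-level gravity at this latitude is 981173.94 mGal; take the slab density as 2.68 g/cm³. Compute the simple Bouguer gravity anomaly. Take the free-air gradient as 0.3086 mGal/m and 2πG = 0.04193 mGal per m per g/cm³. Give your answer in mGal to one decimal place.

Free-air correction = 0.3086 × 3326.9 = 1026.68 mGal
Free-air anomaly = 980595.31 − 981173.94 + (1026.68) = 448.05 mGal
Bouguer slab correction = 0.04193 × 2.68 × 3326.9 = 373.85 mGal
Simple Bouguer anomaly = 448.05 − (373.85) = 74.20 mGal

74.2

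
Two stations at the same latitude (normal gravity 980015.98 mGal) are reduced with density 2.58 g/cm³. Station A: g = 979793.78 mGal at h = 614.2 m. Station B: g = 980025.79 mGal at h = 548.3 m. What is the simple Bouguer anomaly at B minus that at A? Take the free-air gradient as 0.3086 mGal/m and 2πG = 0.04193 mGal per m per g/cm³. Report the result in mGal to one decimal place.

Δg_SB(A) = 979793.78 − 980015.98 + 0.3086×614.2 − 0.04193×2.58×614.2 = -99.10 mGal
Δg_SB(B) = 980025.79 − 980015.98 + 0.3086×548.3 − 0.04193×2.58×548.3 = 119.70 mGal
Difference = 119.70 − (-99.10) = 218.80 mGal

218.8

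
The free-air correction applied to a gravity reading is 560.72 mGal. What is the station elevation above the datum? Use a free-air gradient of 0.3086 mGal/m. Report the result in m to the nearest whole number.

h = 560.72 / 0.3086 = 1816.98 m

1817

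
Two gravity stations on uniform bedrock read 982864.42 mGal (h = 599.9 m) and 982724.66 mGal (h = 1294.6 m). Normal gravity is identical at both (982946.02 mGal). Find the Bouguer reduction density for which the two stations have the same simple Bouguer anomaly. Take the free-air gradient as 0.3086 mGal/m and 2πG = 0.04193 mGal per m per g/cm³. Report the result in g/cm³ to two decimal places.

2.56

Δg_obs = 982724.66 − 982864.42 = -139.76 mGal over Δh = 1294.6 − 599.9 = 694.7 m
Equal Bouguer anomalies ⇒ Δg_obs + (0.3086 − 0.04193ρ)·Δh = 0
0.3086 − 0.04193ρ = −Δg_obs/Δh = 0.20118
ρ = (0.3086 − 0.20118) / 0.04193 = 2.56 g/cm³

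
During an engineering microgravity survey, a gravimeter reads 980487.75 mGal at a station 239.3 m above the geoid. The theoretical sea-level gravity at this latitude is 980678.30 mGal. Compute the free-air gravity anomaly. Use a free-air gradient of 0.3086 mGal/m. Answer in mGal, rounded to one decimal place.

-116.7

Free-air correction = 0.3086 × 239.3 = 73.85 mGal
Free-air anomaly = 980487.75 − 980678.30 + (73.85) = -116.70 mGal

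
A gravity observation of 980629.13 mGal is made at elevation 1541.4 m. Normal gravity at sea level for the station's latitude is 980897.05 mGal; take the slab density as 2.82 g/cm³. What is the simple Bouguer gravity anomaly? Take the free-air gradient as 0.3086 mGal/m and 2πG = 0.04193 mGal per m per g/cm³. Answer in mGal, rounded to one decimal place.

25.5

Free-air correction = 0.3086 × 1541.4 = 475.68 mGal
Free-air anomaly = 980629.13 − 980897.05 + (475.68) = 207.76 mGal
Bouguer slab correction = 0.04193 × 2.82 × 1541.4 = 182.26 mGal
Simple Bouguer anomaly = 207.76 − (182.26) = 25.50 mGal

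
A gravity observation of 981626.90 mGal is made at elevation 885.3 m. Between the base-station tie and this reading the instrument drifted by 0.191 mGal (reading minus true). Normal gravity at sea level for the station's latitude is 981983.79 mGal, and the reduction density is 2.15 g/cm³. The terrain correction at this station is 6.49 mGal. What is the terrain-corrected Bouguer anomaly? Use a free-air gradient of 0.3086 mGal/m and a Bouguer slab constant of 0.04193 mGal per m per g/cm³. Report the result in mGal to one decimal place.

-157.2

Drift-corrected reading = 981626.90 − (0.191) = 981626.709 mGal
Free-air correction = 0.3086 × 885.3 = 273.20 mGal
Free-air anomaly = 981626.709 − 981983.79 + (273.20) = -83.881 mGal
Bouguer slab correction = 0.04193 × 2.15 × 885.3 = 79.81 mGal
Simple Bouguer anomaly = -83.881 − (79.81) = -163.691 mGal
Complete Bouguer anomaly = -163.691 + 6.49 = -157.201 mGal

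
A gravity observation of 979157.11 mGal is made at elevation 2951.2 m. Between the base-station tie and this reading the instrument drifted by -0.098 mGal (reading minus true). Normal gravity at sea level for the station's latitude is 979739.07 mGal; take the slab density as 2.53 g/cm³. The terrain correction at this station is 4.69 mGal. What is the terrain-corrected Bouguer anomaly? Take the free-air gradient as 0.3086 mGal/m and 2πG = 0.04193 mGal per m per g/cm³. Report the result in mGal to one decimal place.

20.5

Drift-corrected reading = 979157.11 − (-0.098) = 979157.208 mGal
Free-air correction = 0.3086 × 2951.2 = 910.74 mGal
Free-air anomaly = 979157.208 − 979739.07 + (910.74) = 328.878 mGal
Bouguer slab correction = 0.04193 × 2.53 × 2951.2 = 313.07 mGal
Simple Bouguer anomaly = 328.878 − (313.07) = 15.808 mGal
Complete Bouguer anomaly = 15.808 + 4.69 = 20.498 mGal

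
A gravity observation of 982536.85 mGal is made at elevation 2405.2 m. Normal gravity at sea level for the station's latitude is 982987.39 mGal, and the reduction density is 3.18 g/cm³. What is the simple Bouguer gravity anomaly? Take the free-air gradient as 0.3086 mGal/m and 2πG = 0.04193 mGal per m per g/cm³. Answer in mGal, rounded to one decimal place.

Free-air correction = 0.3086 × 2405.2 = 742.24 mGal
Free-air anomaly = 982536.85 − 982987.39 + (742.24) = 291.70 mGal
Bouguer slab correction = 0.04193 × 3.18 × 2405.2 = 320.70 mGal
Simple Bouguer anomaly = 291.70 − (320.70) = -29.00 mGal

-29.0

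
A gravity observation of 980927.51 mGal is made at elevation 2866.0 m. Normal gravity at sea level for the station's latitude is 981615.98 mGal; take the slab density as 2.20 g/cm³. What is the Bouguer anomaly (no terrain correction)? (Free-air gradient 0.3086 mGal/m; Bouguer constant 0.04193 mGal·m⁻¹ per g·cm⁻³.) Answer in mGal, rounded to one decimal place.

Free-air correction = 0.3086 × 2866.0 = 884.45 mGal
Free-air anomaly = 980927.51 − 981615.98 + (884.45) = 195.98 mGal
Bouguer slab correction = 0.04193 × 2.20 × 2866.0 = 264.38 mGal
Simple Bouguer anomaly = 195.98 − (264.38) = -68.40 mGal

-68.4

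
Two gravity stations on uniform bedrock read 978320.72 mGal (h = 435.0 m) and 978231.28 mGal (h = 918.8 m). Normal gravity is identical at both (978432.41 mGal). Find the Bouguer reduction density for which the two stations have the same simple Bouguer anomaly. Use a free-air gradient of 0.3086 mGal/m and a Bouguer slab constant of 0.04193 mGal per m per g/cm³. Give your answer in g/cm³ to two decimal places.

Δg_obs = 978231.28 − 978320.72 = -89.44 mGal over Δh = 918.8 − 435.0 = 483.8 m
Equal Bouguer anomalies ⇒ Δg_obs + (0.3086 − 0.04193ρ)·Δh = 0
0.3086 − 0.04193ρ = −Δg_obs/Δh = 0.18487
ρ = (0.3086 − 0.18487) / 0.04193 = 2.95 g/cm³

2.95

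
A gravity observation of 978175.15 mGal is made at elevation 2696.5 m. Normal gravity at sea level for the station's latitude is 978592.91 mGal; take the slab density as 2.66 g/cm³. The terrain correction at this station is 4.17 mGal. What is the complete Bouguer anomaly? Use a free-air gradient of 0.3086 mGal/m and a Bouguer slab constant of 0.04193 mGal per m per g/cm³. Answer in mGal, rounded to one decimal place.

117.8

Free-air correction = 0.3086 × 2696.5 = 832.14 mGal
Free-air anomaly = 978175.15 − 978592.91 + (832.14) = 414.38 mGal
Bouguer slab correction = 0.04193 × 2.66 × 2696.5 = 300.75 mGal
Simple Bouguer anomaly = 414.38 − (300.75) = 113.63 mGal
Complete Bouguer anomaly = 113.63 + 4.17 = 117.80 mGal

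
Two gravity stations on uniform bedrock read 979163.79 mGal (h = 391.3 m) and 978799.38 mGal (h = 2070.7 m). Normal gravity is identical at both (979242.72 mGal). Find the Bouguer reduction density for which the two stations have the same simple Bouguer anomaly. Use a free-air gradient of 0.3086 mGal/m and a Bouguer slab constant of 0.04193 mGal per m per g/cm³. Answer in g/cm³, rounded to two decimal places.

Δg_obs = 978799.38 − 979163.79 = -364.41 mGal over Δh = 2070.7 − 391.3 = 1679.4 m
Equal Bouguer anomalies ⇒ Δg_obs + (0.3086 − 0.04193ρ)·Δh = 0
0.3086 − 0.04193ρ = −Δg_obs/Δh = 0.21699
ρ = (0.3086 − 0.21699) / 0.04193 = 2.18 g/cm³

2.18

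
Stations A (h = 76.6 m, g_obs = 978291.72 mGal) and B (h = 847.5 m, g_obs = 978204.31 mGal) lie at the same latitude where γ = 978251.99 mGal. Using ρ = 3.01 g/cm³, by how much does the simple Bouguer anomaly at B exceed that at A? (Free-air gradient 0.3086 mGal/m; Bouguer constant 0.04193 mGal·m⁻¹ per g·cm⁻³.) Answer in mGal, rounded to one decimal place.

Δg_SB(A) = 978291.72 − 978251.99 + 0.3086×76.6 − 0.04193×3.01×76.6 = 53.70 mGal
Δg_SB(B) = 978204.31 − 978251.99 + 0.3086×847.5 − 0.04193×3.01×847.5 = 106.90 mGal
Difference = 106.90 − (53.70) = 53.20 mGal

53.2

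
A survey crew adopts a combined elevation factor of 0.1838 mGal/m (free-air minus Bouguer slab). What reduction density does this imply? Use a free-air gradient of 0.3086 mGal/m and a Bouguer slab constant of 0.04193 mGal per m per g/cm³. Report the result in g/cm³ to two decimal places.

0.1838 = 0.3086 − 0.04193 × ρ
ρ = (0.3086 − 0.1838) / 0.04193 = 2.98 g/cm³

2.98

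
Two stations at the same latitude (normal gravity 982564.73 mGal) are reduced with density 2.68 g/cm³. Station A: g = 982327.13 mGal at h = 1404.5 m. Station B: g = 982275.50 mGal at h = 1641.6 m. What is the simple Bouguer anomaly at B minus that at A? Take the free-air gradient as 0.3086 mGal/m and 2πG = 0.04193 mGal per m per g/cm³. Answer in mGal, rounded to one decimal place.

-5.1

Δg_SB(A) = 982327.13 − 982564.73 + 0.3086×1404.5 − 0.04193×2.68×1404.5 = 38.00 mGal
Δg_SB(B) = 982275.50 − 982564.73 + 0.3086×1641.6 − 0.04193×2.68×1641.6 = 32.90 mGal
Difference = 32.90 − (38.00) = -5.10 mGal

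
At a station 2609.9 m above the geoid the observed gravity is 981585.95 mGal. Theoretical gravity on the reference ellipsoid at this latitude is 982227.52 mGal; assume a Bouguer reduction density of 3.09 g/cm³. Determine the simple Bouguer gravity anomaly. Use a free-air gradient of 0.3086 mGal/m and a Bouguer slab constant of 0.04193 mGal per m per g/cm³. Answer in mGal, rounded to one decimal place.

-174.3

Free-air correction = 0.3086 × 2609.9 = 805.42 mGal
Free-air anomaly = 981585.95 − 982227.52 + (805.42) = 163.85 mGal
Bouguer slab correction = 0.04193 × 3.09 × 2609.9 = 338.15 mGal
Simple Bouguer anomaly = 163.85 − (338.15) = -174.30 mGal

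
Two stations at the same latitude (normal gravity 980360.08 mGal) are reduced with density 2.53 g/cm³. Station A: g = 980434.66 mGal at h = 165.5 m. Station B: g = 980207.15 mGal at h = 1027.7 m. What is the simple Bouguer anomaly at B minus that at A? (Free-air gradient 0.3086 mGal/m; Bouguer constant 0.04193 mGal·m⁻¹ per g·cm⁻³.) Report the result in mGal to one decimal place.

Δg_SB(A) = 980434.66 − 980360.08 + 0.3086×165.5 − 0.04193×2.53×165.5 = 108.10 mGal
Δg_SB(B) = 980207.15 − 980360.08 + 0.3086×1027.7 − 0.04193×2.53×1027.7 = 55.20 mGal
Difference = 55.20 − (108.10) = -52.90 mGal

-52.9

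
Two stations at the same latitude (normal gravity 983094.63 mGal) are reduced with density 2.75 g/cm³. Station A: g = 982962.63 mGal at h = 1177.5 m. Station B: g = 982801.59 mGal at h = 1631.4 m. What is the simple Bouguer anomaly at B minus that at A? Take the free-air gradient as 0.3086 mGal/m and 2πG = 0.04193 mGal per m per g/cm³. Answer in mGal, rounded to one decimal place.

Δg_SB(A) = 982962.63 − 983094.63 + 0.3086×1177.5 − 0.04193×2.75×1177.5 = 95.60 mGal
Δg_SB(B) = 982801.59 − 983094.63 + 0.3086×1631.4 − 0.04193×2.75×1631.4 = 22.30 mGal
Difference = 22.30 − (95.60) = -73.30 mGal

-73.3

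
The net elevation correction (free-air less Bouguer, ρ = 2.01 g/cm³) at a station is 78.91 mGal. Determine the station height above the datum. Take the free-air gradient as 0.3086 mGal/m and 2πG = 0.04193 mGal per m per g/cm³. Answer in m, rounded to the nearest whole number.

Combined gradient = 0.3086 − 0.04193 × 2.01 = 0.2243207 mGal/m
h = 78.91 / 0.2243207 = 351.77 m

352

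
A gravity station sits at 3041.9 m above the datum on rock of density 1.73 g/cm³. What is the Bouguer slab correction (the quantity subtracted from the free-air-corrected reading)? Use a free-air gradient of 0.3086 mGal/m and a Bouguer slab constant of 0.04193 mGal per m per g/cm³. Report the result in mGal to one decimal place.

220.7

Bouguer slab correction = 0.04193 × 1.73 × 3041.9 = 220.7 mGal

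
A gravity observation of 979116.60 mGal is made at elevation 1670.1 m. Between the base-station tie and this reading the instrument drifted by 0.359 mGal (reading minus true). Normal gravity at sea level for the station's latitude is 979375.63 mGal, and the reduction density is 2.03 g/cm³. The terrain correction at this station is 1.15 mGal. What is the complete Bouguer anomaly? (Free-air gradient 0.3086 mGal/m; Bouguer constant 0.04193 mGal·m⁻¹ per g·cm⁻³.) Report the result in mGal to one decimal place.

115.0

Drift-corrected reading = 979116.60 − (0.359) = 979116.241 mGal
Free-air correction = 0.3086 × 1670.1 = 515.39 mGal
Free-air anomaly = 979116.241 − 979375.63 + (515.39) = 256.001 mGal
Bouguer slab correction = 0.04193 × 2.03 × 1670.1 = 142.16 mGal
Simple Bouguer anomaly = 256.001 − (142.16) = 113.841 mGal
Complete Bouguer anomaly = 113.841 + 1.15 = 114.991 mGal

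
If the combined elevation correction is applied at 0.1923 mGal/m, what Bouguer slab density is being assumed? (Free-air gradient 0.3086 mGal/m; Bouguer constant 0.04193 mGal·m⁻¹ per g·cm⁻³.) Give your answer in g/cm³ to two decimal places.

2.77

0.1923 = 0.3086 − 0.04193 × ρ
ρ = (0.3086 − 0.1923) / 0.04193 = 2.77 g/cm³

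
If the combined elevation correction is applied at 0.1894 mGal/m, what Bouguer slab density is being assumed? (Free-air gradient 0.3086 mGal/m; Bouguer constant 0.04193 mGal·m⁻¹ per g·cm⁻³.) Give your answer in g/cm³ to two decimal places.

0.1894 = 0.3086 − 0.04193 × ρ
ρ = (0.3086 − 0.1894) / 0.04193 = 2.84 g/cm³

2.84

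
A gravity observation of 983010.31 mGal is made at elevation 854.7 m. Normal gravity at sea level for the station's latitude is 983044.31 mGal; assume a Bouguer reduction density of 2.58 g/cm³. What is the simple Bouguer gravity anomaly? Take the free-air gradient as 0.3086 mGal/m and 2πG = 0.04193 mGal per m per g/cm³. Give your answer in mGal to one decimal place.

Free-air correction = 0.3086 × 854.7 = 263.76 mGal
Free-air anomaly = 983010.31 − 983044.31 + (263.76) = 229.76 mGal
Bouguer slab correction = 0.04193 × 2.58 × 854.7 = 92.46 mGal
Simple Bouguer anomaly = 229.76 − (92.46) = 137.30 mGal

137.3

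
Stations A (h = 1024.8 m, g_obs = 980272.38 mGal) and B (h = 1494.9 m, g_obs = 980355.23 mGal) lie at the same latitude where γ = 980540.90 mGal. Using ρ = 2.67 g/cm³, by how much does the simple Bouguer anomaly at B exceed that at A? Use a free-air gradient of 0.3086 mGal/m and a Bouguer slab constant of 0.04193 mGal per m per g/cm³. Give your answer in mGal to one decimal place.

Δg_SB(A) = 980272.38 − 980540.90 + 0.3086×1024.8 − 0.04193×2.67×1024.8 = -67.00 mGal
Δg_SB(B) = 980355.23 − 980540.90 + 0.3086×1494.9 − 0.04193×2.67×1494.9 = 108.30 mGal
Difference = 108.30 − (-67.00) = 175.30 mGal

175.3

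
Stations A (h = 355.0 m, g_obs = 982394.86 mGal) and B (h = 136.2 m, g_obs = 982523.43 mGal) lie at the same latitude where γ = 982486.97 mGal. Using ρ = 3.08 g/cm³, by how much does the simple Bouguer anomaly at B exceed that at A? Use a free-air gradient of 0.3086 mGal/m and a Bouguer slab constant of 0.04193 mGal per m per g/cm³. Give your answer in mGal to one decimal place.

Δg_SB(A) = 982394.86 − 982486.97 + 0.3086×355.0 − 0.04193×3.08×355.0 = -28.40 mGal
Δg_SB(B) = 982523.43 − 982486.97 + 0.3086×136.2 − 0.04193×3.08×136.2 = 60.90 mGal
Difference = 60.90 − (-28.40) = 89.30 mGal

89.3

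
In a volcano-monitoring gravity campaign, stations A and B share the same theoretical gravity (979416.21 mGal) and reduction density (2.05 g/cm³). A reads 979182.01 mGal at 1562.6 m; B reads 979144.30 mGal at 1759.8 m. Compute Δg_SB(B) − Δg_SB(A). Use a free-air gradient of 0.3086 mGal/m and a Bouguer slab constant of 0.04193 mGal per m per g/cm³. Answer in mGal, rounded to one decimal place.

6.2

Δg_SB(A) = 979182.01 − 979416.21 + 0.3086×1562.6 − 0.04193×2.05×1562.6 = 113.70 mGal
Δg_SB(B) = 979144.30 − 979416.21 + 0.3086×1759.8 − 0.04193×2.05×1759.8 = 119.90 mGal
Difference = 119.90 − (113.70) = 6.20 mGal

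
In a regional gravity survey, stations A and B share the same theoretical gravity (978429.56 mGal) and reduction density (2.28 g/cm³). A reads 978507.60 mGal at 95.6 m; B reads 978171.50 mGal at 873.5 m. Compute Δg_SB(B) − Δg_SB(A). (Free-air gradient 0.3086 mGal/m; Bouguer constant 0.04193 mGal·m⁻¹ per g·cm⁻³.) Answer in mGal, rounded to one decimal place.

Δg_SB(A) = 978507.60 − 978429.56 + 0.3086×95.6 − 0.04193×2.28×95.6 = 98.40 mGal
Δg_SB(B) = 978171.50 − 978429.56 + 0.3086×873.5 − 0.04193×2.28×873.5 = -72.00 mGal
Difference = -72.00 − (98.40) = -170.40 mGal

-170.4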